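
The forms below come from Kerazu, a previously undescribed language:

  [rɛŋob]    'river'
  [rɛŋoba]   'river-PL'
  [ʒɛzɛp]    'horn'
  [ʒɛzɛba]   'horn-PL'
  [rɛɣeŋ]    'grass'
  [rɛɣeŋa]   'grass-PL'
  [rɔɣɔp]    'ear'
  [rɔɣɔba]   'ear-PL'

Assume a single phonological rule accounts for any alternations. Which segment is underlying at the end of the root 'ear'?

The root 'ear' surfaces as [rɔɣɔp] and [rɔɣɔba], with a stem-final [p] ~ [b] alternation.
The stem 'river' ([rɛŋob], [rɛŋoba]) shows [b] unchanged in both environments, so [b] cannot be basic with [p] derived in isolation.
The underlying segment must be /p/; voiceless stops become voiced between vowels, yielding [b] there.

/p/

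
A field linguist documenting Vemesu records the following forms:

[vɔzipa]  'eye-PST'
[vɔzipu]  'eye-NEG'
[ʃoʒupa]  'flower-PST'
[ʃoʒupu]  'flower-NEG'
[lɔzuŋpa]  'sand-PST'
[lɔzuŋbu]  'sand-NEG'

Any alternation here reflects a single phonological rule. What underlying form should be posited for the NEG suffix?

The NEG morpheme has two allomorphs, [-bu] and [-pu].
The PST suffix, which begins with [p], is invariant after every stem; so [p] is not altered by any rule here.
So the underlying form is /-bu/, and voiced stops become voiceless after a vowel.

/-bu/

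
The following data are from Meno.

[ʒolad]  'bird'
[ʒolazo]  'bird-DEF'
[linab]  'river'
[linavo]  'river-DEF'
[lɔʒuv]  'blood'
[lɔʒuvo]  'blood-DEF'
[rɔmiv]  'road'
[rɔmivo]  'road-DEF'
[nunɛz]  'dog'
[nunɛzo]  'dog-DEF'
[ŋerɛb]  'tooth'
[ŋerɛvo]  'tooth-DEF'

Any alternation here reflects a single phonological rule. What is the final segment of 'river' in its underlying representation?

'river' shows [b] ~ [v] at the end of the stem ([linab] vs [linavo]).
Compare 'road', with invariant [v] in [rɔmiv] and [rɔmivo]: an analysis with underlying /v/ and a rule producing [b] in isolation would wrongly predict alternation here too.
Therefore /b/ is basic and [v] is derived by intervocalic spirantization (voiced stops become fricatives between vowels).

/b/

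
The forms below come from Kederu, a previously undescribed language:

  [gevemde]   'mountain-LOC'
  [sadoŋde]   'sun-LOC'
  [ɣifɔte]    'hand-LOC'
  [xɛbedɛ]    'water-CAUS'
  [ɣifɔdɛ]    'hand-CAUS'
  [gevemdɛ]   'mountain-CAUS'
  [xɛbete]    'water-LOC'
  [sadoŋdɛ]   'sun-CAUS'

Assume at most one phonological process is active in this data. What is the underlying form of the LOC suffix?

The LOC morpheme has two allomorphs, [-de] and [-te].
By contrast the CAUS suffix keeps its initial [d] throughout — that segment must be underlying.
So the underlying form is /-te/, and voiceless stops become voiced after a nasal.

/-te/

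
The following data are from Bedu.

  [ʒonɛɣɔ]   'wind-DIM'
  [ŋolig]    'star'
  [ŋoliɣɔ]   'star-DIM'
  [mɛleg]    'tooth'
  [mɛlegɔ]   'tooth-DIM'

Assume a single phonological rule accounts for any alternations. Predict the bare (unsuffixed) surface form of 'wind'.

[ʒonɛg]

In [ŋolig] and [ŋoliɣɔ] the final segment of 'star' alternates: [g] ~ [ɣ].
If /g/ were underlying and a rule turned it into [ɣ] before the DIM suffix, 'tooth' would also alternate; but it has [g] in both [mɛleg] and [mɛlegɔ].
So /ɣ/ is underlying, and a rule of word-final hardening — voiced fricatives become stops word-finally — gives [g].
From [ʒonɛɣɔ] the stem 'wind' is /ʒonɛɣ/; word-finally this yields [ʒonɛg].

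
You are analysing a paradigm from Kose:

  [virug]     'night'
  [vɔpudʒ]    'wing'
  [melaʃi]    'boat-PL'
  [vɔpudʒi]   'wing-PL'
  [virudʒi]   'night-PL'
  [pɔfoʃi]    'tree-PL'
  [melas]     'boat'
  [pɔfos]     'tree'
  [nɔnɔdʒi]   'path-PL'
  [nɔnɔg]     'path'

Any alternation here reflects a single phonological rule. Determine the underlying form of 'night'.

/virug/

'night' shows [dʒ] ~ [g] at the end of the stem ([virudʒi] vs [virug]).
Compare 'wing', with invariant [dʒ] in [vɔpudʒi] and [vɔpudʒ]: an analysis with underlying /dʒ/ and a rule producing [g] in isolation would wrongly predict alternation here too.
Therefore /g/ is basic and [dʒ] is derived by palatalization before a front vowel (/g/ and /s/ become palato-alveolar [dʒ] and [ʃ] before a front vowel).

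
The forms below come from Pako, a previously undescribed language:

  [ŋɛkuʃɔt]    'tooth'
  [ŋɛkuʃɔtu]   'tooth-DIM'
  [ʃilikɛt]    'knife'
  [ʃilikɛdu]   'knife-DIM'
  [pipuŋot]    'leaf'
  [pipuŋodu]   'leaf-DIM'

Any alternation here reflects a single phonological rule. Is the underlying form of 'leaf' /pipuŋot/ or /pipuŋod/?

The root 'leaf' surfaces as [pipuŋot] and [pipuŋodu], with a stem-final [t] ~ [d] alternation.
But 'tooth' keeps [t] in both environments ([ŋɛkuʃɔt], [ŋɛkuʃɔtu]), so there is no rule changing /t/ to [d] before the DIM suffix.
Therefore /d/ is basic and [t] is derived by word-final obstruent devoicing (voiced obstruents become voiceless word-finally).

/pipuŋod/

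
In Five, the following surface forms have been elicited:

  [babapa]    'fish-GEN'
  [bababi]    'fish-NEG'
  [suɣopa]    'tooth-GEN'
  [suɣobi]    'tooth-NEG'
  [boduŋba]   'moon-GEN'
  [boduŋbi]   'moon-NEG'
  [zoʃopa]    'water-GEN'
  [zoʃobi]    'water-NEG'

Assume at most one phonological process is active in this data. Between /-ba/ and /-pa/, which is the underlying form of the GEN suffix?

/-pa/

The GEN morpheme has two allomorphs, [-ba] and [-pa].
By contrast the NEG suffix keeps its initial [b] throughout — that segment must be underlying.
The GEN suffix is therefore /-pa/ underlyingly, with post-nasal voicing: voiceless stops become voiced after a nasal.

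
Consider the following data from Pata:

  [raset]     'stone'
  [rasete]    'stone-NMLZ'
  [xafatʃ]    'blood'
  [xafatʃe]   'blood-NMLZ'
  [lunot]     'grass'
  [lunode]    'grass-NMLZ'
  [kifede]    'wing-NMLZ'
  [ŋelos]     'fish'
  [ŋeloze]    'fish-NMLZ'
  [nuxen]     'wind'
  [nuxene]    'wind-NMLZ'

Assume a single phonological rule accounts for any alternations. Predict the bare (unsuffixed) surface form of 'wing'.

[kifet]

'grass' shows [t] ~ [d] at the end of the stem ([lunot] vs [lunode]).
But 'stone' keeps [t] in both environments ([raset], [rasete]), so there is no rule changing /t/ to [d] before the NMLZ suffix.
So /d/ is underlying, and a rule of word-final obstruent devoicing — voiced obstruents become voiceless word-finally — gives [t].
The one attested form of 'wing', [kifede], shows underlying /kifed/. Applying the same rule word-finally gives [kifet].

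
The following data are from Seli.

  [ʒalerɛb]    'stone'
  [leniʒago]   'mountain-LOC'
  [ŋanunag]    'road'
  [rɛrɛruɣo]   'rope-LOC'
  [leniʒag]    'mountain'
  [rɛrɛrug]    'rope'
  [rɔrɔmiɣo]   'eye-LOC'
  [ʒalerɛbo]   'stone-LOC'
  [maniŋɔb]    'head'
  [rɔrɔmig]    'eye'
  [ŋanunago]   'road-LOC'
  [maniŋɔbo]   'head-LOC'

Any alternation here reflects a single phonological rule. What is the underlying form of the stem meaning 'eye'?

The stem for 'eye' ends in [ɣ] in [rɔrɔmiɣo] but [g] in [rɔrɔmig].
But 'road' keeps [g] in both environments ([ŋanunago], [ŋanunag]), so there is no rule changing /g/ to [ɣ] before the LOC suffix.
Therefore /ɣ/ is basic and [g] is derived by word-final hardening (voiced fricatives become stops word-finally).
Hence 'eye' is /rɔrɔmiɣ/ underlyingly.

/rɔrɔmiɣ/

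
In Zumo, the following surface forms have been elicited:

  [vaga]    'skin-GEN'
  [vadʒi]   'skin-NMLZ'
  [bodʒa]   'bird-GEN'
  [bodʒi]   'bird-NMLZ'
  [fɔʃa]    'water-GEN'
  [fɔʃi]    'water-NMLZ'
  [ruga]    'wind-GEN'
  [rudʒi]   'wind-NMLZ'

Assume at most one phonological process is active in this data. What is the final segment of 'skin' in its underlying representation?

/g/

The root 'skin' surfaces as [vaga] and [vadʒi], with a stem-final [g] ~ [dʒ] alternation.
The stem 'bird' ([bodʒa], [bodʒi]) shows [dʒ] unchanged in both environments, so [dʒ] cannot be basic with [g] derived before the GEN suffix.
Therefore /g/ is basic and [dʒ] is derived by palatalization before a front vowel (/g/ becomes palato-alveolar [dʒ] before a front vowel).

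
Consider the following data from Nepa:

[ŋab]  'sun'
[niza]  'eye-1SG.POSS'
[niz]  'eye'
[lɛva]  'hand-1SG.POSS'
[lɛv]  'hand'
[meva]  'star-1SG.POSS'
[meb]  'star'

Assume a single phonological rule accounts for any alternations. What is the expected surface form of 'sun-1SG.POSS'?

In [meva] and [meb] the final segment of 'star' alternates: [v] ~ [b].
If /v/ were underlying and a rule turned it into [b] in isolation, 'hand' would also alternate; but it has [v] in both [lɛva] and [lɛv].
The underlying segment must be /b/; voiced stops become fricatives between vowels, yielding [v] there.
From [ŋab] the stem 'sun' is /ŋab/; between vowels this yields [ŋava].

[ŋava]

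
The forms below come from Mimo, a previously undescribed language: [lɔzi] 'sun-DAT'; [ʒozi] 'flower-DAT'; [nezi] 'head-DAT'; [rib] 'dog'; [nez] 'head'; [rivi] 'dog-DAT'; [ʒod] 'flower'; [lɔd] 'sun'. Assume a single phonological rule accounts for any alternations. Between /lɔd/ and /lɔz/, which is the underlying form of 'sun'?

In [lɔd] and [lɔzi] the final segment of 'sun' alternates: [d] ~ [z].
The stem 'head' ([nez], [nezi]) shows [z] unchanged in both environments, so [z] cannot be basic with [d] derived in isolation.
The underlying segment must be /d/; voiced stops become fricatives between vowels, yielding [z] there.

/lɔd/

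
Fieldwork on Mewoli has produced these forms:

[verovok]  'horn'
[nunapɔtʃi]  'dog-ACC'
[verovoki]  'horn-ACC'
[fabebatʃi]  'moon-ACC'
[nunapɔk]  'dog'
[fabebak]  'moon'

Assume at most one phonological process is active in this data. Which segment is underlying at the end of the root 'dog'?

/tʃ/

The stem for 'dog' ends in [tʃ] in [nunapɔtʃi] but [k] in [nunapɔk].
But 'horn' keeps [k] in both environments ([verovoki], [verovok]), so there is no rule changing /k/ to [tʃ] before the ACC suffix.
The underlying segment must be /tʃ/; palato-alveolar /tʃ/ becomes [k] when no front vowel follows, yielding [k] there.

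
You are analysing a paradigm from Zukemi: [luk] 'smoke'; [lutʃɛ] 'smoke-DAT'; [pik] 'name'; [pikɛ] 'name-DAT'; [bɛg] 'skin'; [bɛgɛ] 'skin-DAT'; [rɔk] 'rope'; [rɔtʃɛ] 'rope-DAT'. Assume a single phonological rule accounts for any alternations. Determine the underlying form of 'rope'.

/rɔtʃ/

In [rɔk] and [rɔtʃɛ] the final segment of 'rope' alternates: [k] ~ [tʃ].
Compare 'name', with invariant [k] in [pik] and [pikɛ]: an analysis with underlying /k/ and a rule producing [tʃ] before the DAT suffix would wrongly predict alternation here too.
Therefore /tʃ/ is basic and [k] is derived by depalatalization (palato-alveolar /tʃ/ becomes [k] when no front vowel follows).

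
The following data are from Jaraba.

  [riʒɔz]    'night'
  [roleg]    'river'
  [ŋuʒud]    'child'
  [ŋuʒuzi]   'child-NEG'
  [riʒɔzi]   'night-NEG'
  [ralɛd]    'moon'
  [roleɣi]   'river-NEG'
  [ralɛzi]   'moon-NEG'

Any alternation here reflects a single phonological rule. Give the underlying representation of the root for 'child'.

The stem for 'child' ends in [d] in [ŋuʒud] but [z] in [ŋuʒuzi].
But 'night' keeps [z] in both environments ([riʒɔz], [riʒɔzi]), so there is no rule changing /z/ to [d] in isolation.
The alternation reflects intervocalic spirantization: voiced stops become fricatives between vowels. /d/ is underlying.

/ŋuʒud/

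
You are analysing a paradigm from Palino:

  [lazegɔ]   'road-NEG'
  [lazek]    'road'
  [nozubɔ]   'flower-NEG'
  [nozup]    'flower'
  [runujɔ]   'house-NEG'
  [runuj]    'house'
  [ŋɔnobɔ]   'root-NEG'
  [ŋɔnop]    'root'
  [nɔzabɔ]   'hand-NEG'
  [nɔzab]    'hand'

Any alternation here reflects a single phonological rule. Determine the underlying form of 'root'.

The root 'root' surfaces as [ŋɔnobɔ] and [ŋɔnop], with a stem-final [b] ~ [p] alternation.
Compare 'hand', with invariant [b] in [nɔzabɔ] and [nɔzab]: an analysis with underlying /b/ and a rule producing [p] in isolation would wrongly predict alternation here too.
Therefore /p/ is basic and [b] is derived by intervocalic voicing (voiceless stops become voiced between vowels).

/ŋɔnop/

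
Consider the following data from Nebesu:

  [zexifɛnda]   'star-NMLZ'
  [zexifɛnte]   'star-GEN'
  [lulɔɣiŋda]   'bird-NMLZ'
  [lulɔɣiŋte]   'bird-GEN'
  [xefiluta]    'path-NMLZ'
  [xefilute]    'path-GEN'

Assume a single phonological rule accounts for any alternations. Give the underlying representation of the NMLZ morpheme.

The NMLZ morpheme has two allomorphs, [-da] and [-ta].
The GEN suffix, which begins with [t], is invariant after every stem; so [t] is not altered by any rule here.
So the underlying form is /-da/, and voiced stops become voiceless after a vowel.

/-da/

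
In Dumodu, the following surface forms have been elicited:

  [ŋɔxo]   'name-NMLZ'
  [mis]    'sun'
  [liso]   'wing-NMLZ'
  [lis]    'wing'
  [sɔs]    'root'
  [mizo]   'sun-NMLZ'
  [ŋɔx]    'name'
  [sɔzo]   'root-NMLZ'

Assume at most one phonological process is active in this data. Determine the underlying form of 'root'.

The root 'root' surfaces as [sɔzo] and [sɔs], with a stem-final [z] ~ [s] alternation.
The stem 'wing' ([liso], [lis]) shows [s] unchanged in both environments, so [s] cannot be basic with [z] derived before the NMLZ suffix.
The underlying segment must be /z/; voiced obstruents become voiceless word-finally, yielding [s] there.

/sɔz/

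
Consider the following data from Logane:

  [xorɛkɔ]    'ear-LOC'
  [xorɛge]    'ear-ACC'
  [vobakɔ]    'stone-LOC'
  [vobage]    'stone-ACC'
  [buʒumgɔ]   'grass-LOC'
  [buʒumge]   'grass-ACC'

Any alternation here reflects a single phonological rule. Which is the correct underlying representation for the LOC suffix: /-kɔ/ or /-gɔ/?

/-kɔ/

The LOC suffix surfaces as [-gɔ] and [-kɔ], depending on the final segment of the stem.
The ACC suffix, which begins with [g], is invariant after every stem; so [g] is not altered by any rule here.
The LOC suffix is therefore /-kɔ/ underlyingly, with post-nasal voicing: voiceless stops become voiced after a nasal.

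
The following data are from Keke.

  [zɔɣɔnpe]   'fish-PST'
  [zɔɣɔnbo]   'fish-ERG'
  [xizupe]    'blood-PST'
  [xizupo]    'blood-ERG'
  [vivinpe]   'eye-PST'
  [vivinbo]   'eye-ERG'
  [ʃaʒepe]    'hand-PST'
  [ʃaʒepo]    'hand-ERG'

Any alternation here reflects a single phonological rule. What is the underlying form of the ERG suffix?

The ERG suffix surfaces as [-bo] and [-po], depending on the final segment of the stem.
The PST suffix, which begins with [p], is invariant after every stem; so [p] is not altered by any rule here.
The ERG suffix is therefore /-bo/ underlyingly, with post-vocalic devoicing: voiced stops become voiceless after a vowel.

/-bo/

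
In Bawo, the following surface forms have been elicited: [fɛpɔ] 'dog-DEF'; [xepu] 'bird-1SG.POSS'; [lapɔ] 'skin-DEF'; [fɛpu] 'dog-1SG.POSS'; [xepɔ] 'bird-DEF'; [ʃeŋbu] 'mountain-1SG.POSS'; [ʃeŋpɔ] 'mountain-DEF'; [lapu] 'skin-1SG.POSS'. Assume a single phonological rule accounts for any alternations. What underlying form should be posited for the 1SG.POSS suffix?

/-bu/

The 1SG.POSS morpheme has two allomorphs, [-bu] and [-pu].
The DEF suffix, which begins with [p], is invariant after every stem; so [p] is not altered by any rule here.
So the underlying form is /-bu/, and voiced stops become voiceless after a vowel.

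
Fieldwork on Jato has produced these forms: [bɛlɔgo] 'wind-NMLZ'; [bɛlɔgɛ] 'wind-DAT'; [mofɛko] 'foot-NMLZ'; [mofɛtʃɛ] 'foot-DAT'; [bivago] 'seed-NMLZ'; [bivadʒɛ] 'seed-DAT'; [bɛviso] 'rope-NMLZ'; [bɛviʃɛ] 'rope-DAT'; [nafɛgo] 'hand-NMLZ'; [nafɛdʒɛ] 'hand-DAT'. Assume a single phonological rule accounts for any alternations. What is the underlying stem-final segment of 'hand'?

'hand' shows [g] ~ [dʒ] at the end of the stem ([nafɛgo] vs [nafɛdʒɛ]).
If /g/ were underlying and a rule turned it into [dʒ] before the DAT suffix, 'wind' would also alternate; but it has [g] in both [bɛlɔgo] and [bɛlɔgɛ].
The alternation reflects depalatalization: palato-alveolar /tʃ/, /dʒ/ and /ʃ/ become [k], [g] and [s] when no front vowel follows. /dʒ/ is underlying.

/dʒ/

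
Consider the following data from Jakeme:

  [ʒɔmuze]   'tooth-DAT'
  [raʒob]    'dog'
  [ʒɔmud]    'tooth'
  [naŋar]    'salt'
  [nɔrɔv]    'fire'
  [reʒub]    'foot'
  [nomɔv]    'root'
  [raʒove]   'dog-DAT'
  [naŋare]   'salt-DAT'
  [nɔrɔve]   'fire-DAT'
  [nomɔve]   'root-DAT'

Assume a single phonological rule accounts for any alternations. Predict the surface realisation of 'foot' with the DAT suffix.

The stem for 'dog' ends in [b] in [raʒob] but [v] in [raʒove].
But 'fire' keeps [v] in both environments ([nɔrɔv], [nɔrɔve]), so there is no rule changing /v/ to [b] in isolation.
The underlying segment must be /b/; voiced stops become fricatives between vowels, yielding [v] there.
From [reʒub] the stem 'foot' is /reʒub/; between vowels this yields [reʒuve].

[reʒuve]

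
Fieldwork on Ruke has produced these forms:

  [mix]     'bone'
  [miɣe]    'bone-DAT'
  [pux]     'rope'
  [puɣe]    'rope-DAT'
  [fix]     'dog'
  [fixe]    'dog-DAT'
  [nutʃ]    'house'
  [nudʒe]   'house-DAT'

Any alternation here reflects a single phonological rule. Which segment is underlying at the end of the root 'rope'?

/ɣ/

The root 'rope' surfaces as [pux] and [puɣe], with a stem-final [x] ~ [ɣ] alternation.
If /x/ were underlying and a rule turned it into [ɣ] before the DAT suffix, 'dog' would also alternate; but it has [x] in both [fix] and [fixe].
Therefore /ɣ/ is basic and [x] is derived by word-final obstruent devoicing (voiced obstruents become voiceless word-finally).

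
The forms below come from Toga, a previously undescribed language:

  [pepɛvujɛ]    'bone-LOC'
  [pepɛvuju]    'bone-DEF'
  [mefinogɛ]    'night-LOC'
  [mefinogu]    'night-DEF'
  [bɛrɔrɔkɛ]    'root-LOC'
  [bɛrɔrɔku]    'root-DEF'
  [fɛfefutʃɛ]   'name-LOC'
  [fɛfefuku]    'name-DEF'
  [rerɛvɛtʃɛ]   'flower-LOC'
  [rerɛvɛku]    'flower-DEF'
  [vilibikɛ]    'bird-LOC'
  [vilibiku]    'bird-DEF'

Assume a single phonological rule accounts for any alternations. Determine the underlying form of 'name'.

/fɛfefutʃ/

The root 'name' surfaces as [fɛfefutʃɛ] and [fɛfefuku], with a stem-final [tʃ] ~ [k] alternation.
But 'root' keeps [k] in both environments ([bɛrɔrɔkɛ], [bɛrɔrɔku]), so there is no rule changing /k/ to [tʃ] before the LOC suffix.
Therefore /tʃ/ is basic and [k] is derived by depalatalization (palato-alveolar /tʃ/ becomes [k] when no front vowel follows).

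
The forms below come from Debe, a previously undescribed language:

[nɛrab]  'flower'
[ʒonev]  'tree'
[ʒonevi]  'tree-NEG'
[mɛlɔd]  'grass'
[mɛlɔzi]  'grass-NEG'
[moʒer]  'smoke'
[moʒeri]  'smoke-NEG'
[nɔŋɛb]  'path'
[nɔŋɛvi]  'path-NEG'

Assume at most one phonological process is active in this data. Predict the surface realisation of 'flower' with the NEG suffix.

'path' shows [b] ~ [v] at the end of the stem ([nɔŋɛb] vs [nɔŋɛvi]).
The stem 'tree' ([ʒonev], [ʒonevi]) shows [v] unchanged in both environments, so [v] cannot be basic with [b] derived in isolation.
The alternation reflects intervocalic spirantization: voiced stops become fricatives between vowels. /b/ is underlying.
The one attested form of 'flower', [nɛrab], shows underlying /nɛrab/. Applying the same rule between vowels gives [nɛravi].

[nɛravi]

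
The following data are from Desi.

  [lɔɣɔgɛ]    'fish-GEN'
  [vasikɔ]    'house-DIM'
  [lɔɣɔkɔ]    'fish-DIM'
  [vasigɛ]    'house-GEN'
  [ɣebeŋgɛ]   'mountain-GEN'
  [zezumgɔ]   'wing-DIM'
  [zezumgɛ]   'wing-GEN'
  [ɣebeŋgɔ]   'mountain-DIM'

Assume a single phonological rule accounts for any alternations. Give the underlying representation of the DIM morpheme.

/-kɔ/

The DIM suffix surfaces as [-gɔ] and [-kɔ], depending on the final segment of the stem.
The GEN suffix, which begins with [g], is invariant after every stem; so [g] is not altered by any rule here.
So the underlying form is /-kɔ/, and voiceless stops become voiced after a nasal.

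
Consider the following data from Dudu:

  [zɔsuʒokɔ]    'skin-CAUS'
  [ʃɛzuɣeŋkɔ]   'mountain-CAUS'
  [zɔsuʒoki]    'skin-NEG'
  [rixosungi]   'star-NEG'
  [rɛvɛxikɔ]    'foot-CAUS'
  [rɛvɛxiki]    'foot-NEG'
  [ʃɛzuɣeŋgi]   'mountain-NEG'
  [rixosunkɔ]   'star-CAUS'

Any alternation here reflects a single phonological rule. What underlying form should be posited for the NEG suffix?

The NEG suffix surfaces as [-gi] and [-ki], depending on the final segment of the stem.
By contrast the CAUS suffix keeps its initial [k] throughout — that segment must be underlying.
So the underlying form is /-gi/, and voiced stops become voiceless after a vowel.

/-gi/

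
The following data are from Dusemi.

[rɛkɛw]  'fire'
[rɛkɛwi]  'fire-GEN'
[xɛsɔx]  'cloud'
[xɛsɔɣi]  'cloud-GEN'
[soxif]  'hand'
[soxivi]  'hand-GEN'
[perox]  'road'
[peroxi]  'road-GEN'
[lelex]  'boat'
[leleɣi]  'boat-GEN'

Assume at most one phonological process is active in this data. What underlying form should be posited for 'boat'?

The root 'boat' surfaces as [lelex] and [leleɣi], with a stem-final [x] ~ [ɣ] alternation.
But 'road' keeps [x] in both environments ([perox], [peroxi]), so there is no rule changing /x/ to [ɣ] before the GEN suffix.
The alternation reflects word-final obstruent devoicing: voiced obstruents become voiceless word-finally. /ɣ/ is underlying.
The underlying form of 'boat' is therefore /leleɣ/.

/leleɣ/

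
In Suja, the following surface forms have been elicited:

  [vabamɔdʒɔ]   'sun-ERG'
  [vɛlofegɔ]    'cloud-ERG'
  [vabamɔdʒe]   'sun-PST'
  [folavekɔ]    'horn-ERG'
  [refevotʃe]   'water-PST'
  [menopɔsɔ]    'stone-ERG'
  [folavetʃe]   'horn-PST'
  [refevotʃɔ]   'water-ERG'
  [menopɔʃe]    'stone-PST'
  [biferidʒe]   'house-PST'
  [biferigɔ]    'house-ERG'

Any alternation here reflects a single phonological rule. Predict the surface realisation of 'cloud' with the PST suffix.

In [biferidʒe] and [biferigɔ] the final segment of 'house' alternates: [dʒ] ~ [g].
Compare 'sun', with invariant [dʒ] in [vabamɔdʒe] and [vabamɔdʒɔ]: an analysis with underlying /dʒ/ and a rule producing [g] before the ERG suffix would wrongly predict alternation here too.
The alternation reflects palatalization before a front vowel: /k/, /g/ and /s/ become palato-alveolar [tʃ], [dʒ] and [ʃ] before a front vowel. /g/ is underlying.
The one attested form of 'cloud', [vɛlofegɔ], shows underlying /vɛlofeg/. Applying the same rule before a front vowel gives [vɛlofedʒe].

[vɛlofedʒe]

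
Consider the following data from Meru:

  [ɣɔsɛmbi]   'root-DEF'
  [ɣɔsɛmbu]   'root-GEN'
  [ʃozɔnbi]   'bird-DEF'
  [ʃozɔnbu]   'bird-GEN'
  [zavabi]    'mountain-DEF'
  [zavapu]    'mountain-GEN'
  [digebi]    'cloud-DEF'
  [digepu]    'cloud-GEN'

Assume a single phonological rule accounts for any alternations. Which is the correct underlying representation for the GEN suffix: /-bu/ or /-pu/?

/-pu/

The GEN suffix surfaces as [-bu] and [-pu], depending on the final segment of the stem.
By contrast the DEF suffix keeps its initial [b] throughout — that segment must be underlying.
So the underlying form is /-pu/, and voiceless stops become voiced after a nasal.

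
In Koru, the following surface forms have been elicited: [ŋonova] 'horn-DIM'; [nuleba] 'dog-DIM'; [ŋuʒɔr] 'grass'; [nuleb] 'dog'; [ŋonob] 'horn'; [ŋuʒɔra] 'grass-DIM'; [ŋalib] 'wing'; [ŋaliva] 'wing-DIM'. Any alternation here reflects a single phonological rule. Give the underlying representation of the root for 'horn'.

/ŋonov/

The root 'horn' surfaces as [ŋonova] and [ŋonob], with a stem-final [v] ~ [b] alternation.
If /b/ were underlying and a rule turned it into [v] before the DIM suffix, 'dog' would also alternate; but it has [b] in both [nuleba] and [nuleb].
So /v/ is underlying, and a rule of word-final hardening — voiced fricatives become stops word-finally — gives [b].
Hence 'horn' is /ŋonov/ underlyingly.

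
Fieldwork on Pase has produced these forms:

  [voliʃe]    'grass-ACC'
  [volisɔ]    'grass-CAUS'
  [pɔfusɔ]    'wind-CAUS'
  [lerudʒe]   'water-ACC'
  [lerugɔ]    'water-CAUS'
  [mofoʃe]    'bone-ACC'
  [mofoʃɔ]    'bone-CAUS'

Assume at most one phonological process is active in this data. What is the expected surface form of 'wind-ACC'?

'grass' shows [ʃ] ~ [s] at the end of the stem ([voliʃe] vs [volisɔ]).
But 'bone' keeps [ʃ] in both environments ([mofoʃe], [mofoʃɔ]), so there is no rule changing /ʃ/ to [s] before the CAUS suffix.
Therefore /s/ is basic and [ʃ] is derived by palatalization before a front vowel (/g/ and /s/ become palato-alveolar [dʒ] and [ʃ] before a front vowel).
The one attested form of 'wind', [pɔfusɔ], shows underlying /pɔfus/. Applying the same rule before a front vowel gives [pɔfuʃe].

[pɔfuʃe]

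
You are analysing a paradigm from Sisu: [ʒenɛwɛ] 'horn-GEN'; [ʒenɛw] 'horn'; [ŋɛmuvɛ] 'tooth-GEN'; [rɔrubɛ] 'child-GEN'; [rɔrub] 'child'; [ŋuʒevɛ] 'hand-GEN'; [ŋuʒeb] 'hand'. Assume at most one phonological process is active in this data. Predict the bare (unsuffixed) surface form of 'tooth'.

'hand' shows [v] ~ [b] at the end of the stem ([ŋuʒevɛ] vs [ŋuʒeb]).
The stem 'child' ([rɔrubɛ], [rɔrub]) shows [b] unchanged in both environments, so [b] cannot be basic with [v] derived before the GEN suffix.
Therefore /v/ is basic and [b] is derived by word-final hardening (voiced fricatives become stops word-finally).
From [ŋɛmuvɛ] the stem 'tooth' is /ŋɛmuv/; word-finally this yields [ŋɛmub].

[ŋɛmub]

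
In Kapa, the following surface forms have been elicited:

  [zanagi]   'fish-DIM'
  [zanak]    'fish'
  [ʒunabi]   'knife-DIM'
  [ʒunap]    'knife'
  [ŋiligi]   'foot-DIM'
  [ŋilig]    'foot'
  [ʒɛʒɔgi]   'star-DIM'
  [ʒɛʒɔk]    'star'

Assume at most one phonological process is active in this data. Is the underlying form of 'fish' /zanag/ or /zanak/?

'fish' shows [g] ~ [k] at the end of the stem ([zanagi] vs [zanak]).
But 'foot' keeps [g] in both environments ([ŋiligi], [ŋilig]), so there is no rule changing /g/ to [k] in isolation.
So /k/ is underlying, and a rule of intervocalic voicing — voiceless stops become voiced between vowels — gives [g].

/zanak/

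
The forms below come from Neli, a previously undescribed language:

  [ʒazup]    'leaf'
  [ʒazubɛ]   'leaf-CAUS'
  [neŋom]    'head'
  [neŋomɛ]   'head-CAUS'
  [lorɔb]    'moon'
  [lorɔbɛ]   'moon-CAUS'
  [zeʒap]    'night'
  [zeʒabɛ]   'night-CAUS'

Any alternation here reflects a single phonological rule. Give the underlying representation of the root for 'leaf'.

'leaf' shows [p] ~ [b] at the end of the stem ([ʒazup] vs [ʒazubɛ]).
If /b/ were underlying and a rule turned it into [p] in isolation, 'moon' would also alternate; but it has [b] in both [lorɔb] and [lorɔbɛ].
The alternation reflects intervocalic voicing: voiceless stops become voiced between vowels. /p/ is underlying.

/ʒazup/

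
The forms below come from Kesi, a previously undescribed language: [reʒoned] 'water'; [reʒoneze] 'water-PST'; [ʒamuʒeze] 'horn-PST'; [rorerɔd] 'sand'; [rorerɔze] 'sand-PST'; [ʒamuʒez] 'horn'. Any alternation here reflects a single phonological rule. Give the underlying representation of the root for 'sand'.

The stem for 'sand' ends in [z] in [rorerɔze] but [d] in [rorerɔd].
Compare 'horn', with invariant [z] in [ʒamuʒeze] and [ʒamuʒez]: an analysis with underlying /z/ and a rule producing [d] in isolation would wrongly predict alternation here too.
The alternation reflects intervocalic spirantization: voiced stops become fricatives between vowels. /d/ is underlying.
Hence 'sand' is /rorerɔd/ underlyingly.

/rorerɔd/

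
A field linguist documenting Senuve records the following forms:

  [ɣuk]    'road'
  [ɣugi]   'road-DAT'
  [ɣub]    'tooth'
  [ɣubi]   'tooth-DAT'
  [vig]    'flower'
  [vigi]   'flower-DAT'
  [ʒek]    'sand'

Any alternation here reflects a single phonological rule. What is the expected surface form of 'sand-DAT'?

'road' shows [k] ~ [g] at the end of the stem ([ɣuk] vs [ɣugi]).
But 'flower' keeps [g] in both environments ([vig], [vigi]), so there is no rule changing /g/ to [k] in isolation.
The alternation reflects intervocalic voicing: voiceless stops become voiced between vowels. /k/ is underlying.
From [ʒek] the stem 'sand' is /ʒek/; between vowels this yields [ʒegi].

[ʒegi]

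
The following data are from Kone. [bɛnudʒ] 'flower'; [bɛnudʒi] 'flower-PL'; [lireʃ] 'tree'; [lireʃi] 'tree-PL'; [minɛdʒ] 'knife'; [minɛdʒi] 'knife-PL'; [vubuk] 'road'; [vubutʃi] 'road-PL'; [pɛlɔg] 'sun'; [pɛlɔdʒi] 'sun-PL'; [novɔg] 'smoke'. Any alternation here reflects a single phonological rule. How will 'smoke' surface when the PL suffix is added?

In [pɛlɔg] and [pɛlɔdʒi] the final segment of 'sun' alternates: [g] ~ [dʒ].
The stem 'knife' ([minɛdʒ], [minɛdʒi]) shows [dʒ] unchanged in both environments, so [dʒ] cannot be basic with [g] derived in isolation.
The alternation reflects palatalization before a front vowel: /k/ and /g/ become palato-alveolar [tʃ] and [dʒ] before a front vowel. /g/ is underlying.
The one attested form of 'smoke', [novɔg], shows underlying /novɔg/. Applying the same rule before a front vowel gives [novɔdʒi].

[novɔdʒi]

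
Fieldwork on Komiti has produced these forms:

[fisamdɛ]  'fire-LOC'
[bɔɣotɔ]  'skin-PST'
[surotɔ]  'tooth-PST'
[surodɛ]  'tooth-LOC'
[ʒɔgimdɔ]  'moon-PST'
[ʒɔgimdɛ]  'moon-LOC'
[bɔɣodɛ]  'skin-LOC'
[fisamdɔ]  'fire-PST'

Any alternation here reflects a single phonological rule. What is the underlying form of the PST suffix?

/-tɔ/

The PST suffix surfaces as [-dɔ] and [-tɔ], depending on the final segment of the stem.
By contrast the LOC suffix keeps its initial [d] throughout — that segment must be underlying.
The PST suffix is therefore /-tɔ/ underlyingly, with post-nasal voicing: voiceless stops become voiced after a nasal.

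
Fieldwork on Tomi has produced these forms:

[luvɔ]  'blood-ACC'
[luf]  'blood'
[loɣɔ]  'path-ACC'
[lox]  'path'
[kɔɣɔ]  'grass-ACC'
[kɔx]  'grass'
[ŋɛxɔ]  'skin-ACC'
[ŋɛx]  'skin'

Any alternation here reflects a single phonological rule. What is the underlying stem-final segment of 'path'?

/ɣ/

In [loɣɔ] and [lox] the final segment of 'path' alternates: [ɣ] ~ [x].
The stem 'skin' ([ŋɛxɔ], [ŋɛx]) shows [x] unchanged in both environments, so [x] cannot be basic with [ɣ] derived before the ACC suffix.
So /ɣ/ is underlying, and a rule of word-final obstruent devoicing — voiced obstruents become voiceless word-finally — gives [x].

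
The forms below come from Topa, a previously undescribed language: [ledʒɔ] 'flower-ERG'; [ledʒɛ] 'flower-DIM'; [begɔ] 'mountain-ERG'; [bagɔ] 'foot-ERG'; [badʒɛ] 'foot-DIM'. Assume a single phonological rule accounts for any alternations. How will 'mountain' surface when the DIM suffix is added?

The stem for 'foot' ends in [g] in [bagɔ] but [dʒ] in [badʒɛ].
If /dʒ/ were underlying and a rule turned it into [g] before the ERG suffix, 'flower' would also alternate; but it has [dʒ] in both [ledʒɔ] and [ledʒɛ].
Therefore /g/ is basic and [dʒ] is derived by palatalization before a front vowel (/g/ becomes palato-alveolar [dʒ] before a front vowel).
The one attested form of 'mountain', [begɔ], shows underlying /beg/. Applying the same rule before a front vowel gives [bedʒɛ].

[bedʒɛ]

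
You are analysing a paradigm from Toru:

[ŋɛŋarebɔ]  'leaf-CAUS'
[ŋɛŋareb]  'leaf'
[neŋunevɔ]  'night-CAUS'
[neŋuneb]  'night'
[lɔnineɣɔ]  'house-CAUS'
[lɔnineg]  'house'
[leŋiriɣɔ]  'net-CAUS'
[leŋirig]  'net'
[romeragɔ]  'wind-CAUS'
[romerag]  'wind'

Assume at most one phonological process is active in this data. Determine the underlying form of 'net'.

/leŋiriɣ/

The root 'net' surfaces as [leŋiriɣɔ] and [leŋirig], with a stem-final [ɣ] ~ [g] alternation.
The stem 'wind' ([romeragɔ], [romerag]) shows [g] unchanged in both environments, so [g] cannot be basic with [ɣ] derived before the CAUS suffix.
The underlying segment must be /ɣ/; voiced fricatives become stops word-finally, yielding [g] there.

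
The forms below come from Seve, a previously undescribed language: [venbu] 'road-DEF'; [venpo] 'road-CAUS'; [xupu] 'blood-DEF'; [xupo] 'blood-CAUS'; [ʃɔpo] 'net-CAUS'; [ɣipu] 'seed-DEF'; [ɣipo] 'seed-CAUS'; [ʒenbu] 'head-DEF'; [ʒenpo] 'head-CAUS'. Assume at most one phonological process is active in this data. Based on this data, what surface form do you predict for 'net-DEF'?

The DEF morpheme has two allomorphs, [-bu] and [-pu].
The CAUS suffix, which begins with [p], is invariant after every stem; so [p] is not altered by any rule here.
The DEF suffix is therefore /-bu/ underlyingly, with post-vocalic devoicing: voiced stops become voiceless after a vowel.
After 'net', which ends in a vowel, the suffix surfaces as [-pu], giving [ʃɔpu].

[ʃɔpu]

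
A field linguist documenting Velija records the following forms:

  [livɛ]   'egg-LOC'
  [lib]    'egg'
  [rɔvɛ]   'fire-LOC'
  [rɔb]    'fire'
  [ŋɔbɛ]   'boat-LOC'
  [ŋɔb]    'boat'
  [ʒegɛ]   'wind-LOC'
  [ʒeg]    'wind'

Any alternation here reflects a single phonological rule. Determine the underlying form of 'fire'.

In [rɔvɛ] and [rɔb] the final segment of 'fire' alternates: [v] ~ [b].
If /b/ were underlying and a rule turned it into [v] before the LOC suffix, 'boat' would also alternate; but it has [b] in both [ŋɔbɛ] and [ŋɔb].
The alternation reflects word-final hardening: voiced fricatives become stops word-finally. /v/ is underlying.

/rɔv/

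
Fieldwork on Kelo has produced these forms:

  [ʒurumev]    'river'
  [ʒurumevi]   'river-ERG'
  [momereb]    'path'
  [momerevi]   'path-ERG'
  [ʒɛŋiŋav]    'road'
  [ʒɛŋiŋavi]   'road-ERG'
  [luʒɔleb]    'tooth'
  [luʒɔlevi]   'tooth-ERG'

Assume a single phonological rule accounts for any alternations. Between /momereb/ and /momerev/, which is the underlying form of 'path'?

In [momereb] and [momerevi] the final segment of 'path' alternates: [b] ~ [v].
If /v/ were underlying and a rule turned it into [b] in isolation, 'river' would also alternate; but it has [v] in both [ʒurumev] and [ʒurumevi].
The underlying segment must be /b/; voiced stops become fricatives between vowels, yielding [v] there.

/momereb/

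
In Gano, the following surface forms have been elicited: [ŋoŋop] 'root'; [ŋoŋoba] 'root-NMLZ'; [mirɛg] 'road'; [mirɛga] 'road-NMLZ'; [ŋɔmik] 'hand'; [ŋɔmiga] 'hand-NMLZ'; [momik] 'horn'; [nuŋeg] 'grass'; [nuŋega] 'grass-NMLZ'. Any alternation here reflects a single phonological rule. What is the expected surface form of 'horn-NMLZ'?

[momiga]

In [ŋɔmik] and [ŋɔmiga] the final segment of 'hand' alternates: [k] ~ [g].
If /g/ were underlying and a rule turned it into [k] in isolation, 'grass' would also alternate; but it has [g] in both [nuŋeg] and [nuŋega].
Therefore /k/ is basic and [g] is derived by intervocalic voicing (voiceless stops become voiced between vowels).
The one attested form of 'horn', [momik], shows underlying /momik/. Applying the same rule between vowels gives [momiga].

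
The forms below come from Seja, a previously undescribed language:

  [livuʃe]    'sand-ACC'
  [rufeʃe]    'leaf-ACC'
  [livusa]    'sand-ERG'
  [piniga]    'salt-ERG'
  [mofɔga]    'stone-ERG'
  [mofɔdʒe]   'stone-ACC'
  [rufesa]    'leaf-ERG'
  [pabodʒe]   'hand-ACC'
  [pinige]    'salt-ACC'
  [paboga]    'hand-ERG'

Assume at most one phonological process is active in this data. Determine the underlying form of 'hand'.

/pabodʒ/

The root 'hand' surfaces as [pabodʒe] and [paboga], with a stem-final [dʒ] ~ [g] alternation.
The stem 'salt' ([pinige], [piniga]) shows [g] unchanged in both environments, so [g] cannot be basic with [dʒ] derived before the ACC suffix.
Therefore /dʒ/ is basic and [g] is derived by depalatalization (palato-alveolar /dʒ/ and /ʃ/ become [g] and [s] when no front vowel follows).
The underlying form of 'hand' is therefore /pabodʒ/.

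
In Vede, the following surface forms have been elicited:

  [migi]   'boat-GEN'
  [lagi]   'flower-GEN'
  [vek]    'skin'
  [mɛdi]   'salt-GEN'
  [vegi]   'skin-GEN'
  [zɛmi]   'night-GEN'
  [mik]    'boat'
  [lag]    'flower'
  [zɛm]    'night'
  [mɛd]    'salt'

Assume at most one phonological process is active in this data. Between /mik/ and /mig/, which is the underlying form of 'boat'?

/mik/

'boat' shows [g] ~ [k] at the end of the stem ([migi] vs [mik]).
Compare 'flower', with invariant [g] in [lagi] and [lag]: an analysis with underlying /g/ and a rule producing [k] in isolation would wrongly predict alternation here too.
The underlying segment must be /k/; voiceless stops become voiced between vowels, yielding [g] there.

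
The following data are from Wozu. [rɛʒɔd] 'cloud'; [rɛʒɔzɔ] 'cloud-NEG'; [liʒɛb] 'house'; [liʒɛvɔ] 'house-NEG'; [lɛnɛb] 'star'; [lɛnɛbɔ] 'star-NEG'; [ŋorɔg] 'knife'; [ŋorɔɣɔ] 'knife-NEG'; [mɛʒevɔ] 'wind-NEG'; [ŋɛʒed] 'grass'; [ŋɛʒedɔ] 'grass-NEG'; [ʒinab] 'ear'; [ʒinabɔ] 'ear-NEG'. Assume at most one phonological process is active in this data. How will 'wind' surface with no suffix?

[mɛʒeb]

The root 'house' surfaces as [liʒɛb] and [liʒɛvɔ], with a stem-final [b] ~ [v] alternation.
But 'ear' keeps [b] in both environments ([ʒinab], [ʒinabɔ]), so there is no rule changing /b/ to [v] before the NEG suffix.
Therefore /v/ is basic and [b] is derived by word-final hardening (voiced fricatives become stops word-finally).
From [mɛʒevɔ] the stem 'wind' is /mɛʒev/; word-finally this yields [mɛʒeb].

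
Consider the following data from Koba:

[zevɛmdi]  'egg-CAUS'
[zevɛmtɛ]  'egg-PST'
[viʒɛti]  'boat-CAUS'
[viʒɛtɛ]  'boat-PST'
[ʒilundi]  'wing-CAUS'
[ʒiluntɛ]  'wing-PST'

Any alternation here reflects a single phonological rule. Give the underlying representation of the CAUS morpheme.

/-di/

The CAUS suffix surfaces as [-di] and [-ti], depending on the final segment of the stem.
By contrast the PST suffix keeps its initial [t] throughout — that segment must be underlying.
The CAUS suffix is therefore /-di/ underlyingly, with post-vocalic devoicing: voiced stops become voiceless after a vowel.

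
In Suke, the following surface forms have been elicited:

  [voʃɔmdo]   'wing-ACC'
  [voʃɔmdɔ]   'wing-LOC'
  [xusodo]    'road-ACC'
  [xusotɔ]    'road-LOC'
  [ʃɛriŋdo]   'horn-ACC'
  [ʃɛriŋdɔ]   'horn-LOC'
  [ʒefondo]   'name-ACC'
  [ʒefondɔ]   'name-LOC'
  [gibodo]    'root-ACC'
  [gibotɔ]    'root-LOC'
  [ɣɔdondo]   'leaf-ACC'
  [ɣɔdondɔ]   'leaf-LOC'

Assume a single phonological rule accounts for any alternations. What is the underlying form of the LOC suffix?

/-tɔ/

The LOC suffix surfaces as [-dɔ] and [-tɔ], depending on the final segment of the stem.
By contrast the ACC suffix keeps its initial [d] throughout — that segment must be underlying.
The LOC suffix is therefore /-tɔ/ underlyingly, with post-nasal voicing: voiceless stops become voiced after a nasal.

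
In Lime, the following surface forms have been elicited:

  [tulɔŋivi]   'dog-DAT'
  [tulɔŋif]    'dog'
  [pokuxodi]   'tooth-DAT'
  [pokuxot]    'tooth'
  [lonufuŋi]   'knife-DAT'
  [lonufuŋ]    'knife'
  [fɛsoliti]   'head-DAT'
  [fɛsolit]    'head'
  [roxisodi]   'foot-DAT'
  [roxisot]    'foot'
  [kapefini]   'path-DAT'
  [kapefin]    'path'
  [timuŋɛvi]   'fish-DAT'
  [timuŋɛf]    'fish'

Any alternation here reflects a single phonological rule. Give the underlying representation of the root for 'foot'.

'foot' shows [d] ~ [t] at the end of the stem ([roxisodi] vs [roxisot]).
Compare 'head', with invariant [t] in [fɛsoliti] and [fɛsolit]: an analysis with underlying /t/ and a rule producing [d] before the DAT suffix would wrongly predict alternation here too.
Therefore /d/ is basic and [t] is derived by word-final obstruent devoicing (voiced obstruents become voiceless word-finally).

/roxisod/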